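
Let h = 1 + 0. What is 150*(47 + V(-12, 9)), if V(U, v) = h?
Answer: 7200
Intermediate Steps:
h = 1
V(U, v) = 1
150*(47 + V(-12, 9)) = 150*(47 + 1) = 150*48 = 7200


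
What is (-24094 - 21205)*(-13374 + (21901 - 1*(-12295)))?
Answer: -943215778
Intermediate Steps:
(-24094 - 21205)*(-13374 + (21901 - 1*(-12295))) = -45299*(-13374 + (21901 + 12295)) = -45299*(-13374 + 34196) = -45299*20822 = -943215778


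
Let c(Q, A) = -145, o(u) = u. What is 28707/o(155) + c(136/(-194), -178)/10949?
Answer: 314290468/1697095 ≈ 185.19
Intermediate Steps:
28707/o(155) + c(136/(-194), -178)/10949 = 28707/155 - 145/10949 = 314290468/1697095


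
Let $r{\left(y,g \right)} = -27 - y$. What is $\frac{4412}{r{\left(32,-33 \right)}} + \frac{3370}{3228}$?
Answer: $- \frac{7021553}{95226} \approx -73.736$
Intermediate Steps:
$\frac{4412}{r{\left(32,-33 \right)}} + \frac{3370}{3228} = \frac{4412}{-27 - 32} + \frac{3370}{3228} = \frac{4412}{-27 - 32} + 3370 \cdot \frac{1}{3228} = \frac{4412}{-59} + \frac{1685}{1614} = 4412 \left(- \frac{1}{59}\right) + \frac{1685}{1614} = - \frac{4412}{59} + \frac{1685}{1614} = - \frac{7021553}{95226}$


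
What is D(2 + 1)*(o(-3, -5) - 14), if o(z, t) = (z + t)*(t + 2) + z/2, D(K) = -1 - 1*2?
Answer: -51/2 ≈ -25.500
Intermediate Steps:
D(K) = -3 (D(K) = -1 - 2 = -3)
o(z, t) = z/2 + (2 + t)*(t + z) (o(z, t) = (t + z)*(2 + t) + z/2 = (2 + t)*(t + z) + z/2 = z/2 + (2 + t)*(t + z))
D(2 + 1)*(o(-3, -5) - 14) = -3*(((-5)² + 2*(-5) + (5/2)*(-3) - 5*(-3)) - 14) = -3*((25 - 10 - 15/2 + 15) - 14) = -3*(45/2 - 14) = -3*17/2 = -51/2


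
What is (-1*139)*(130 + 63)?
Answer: -26827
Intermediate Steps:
(-1*139)*(130 + 63) = -139*193 = -26827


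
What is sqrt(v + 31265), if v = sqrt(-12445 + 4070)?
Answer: sqrt(31265 + 5*I*sqrt(335)) ≈ 176.82 + 0.2588*I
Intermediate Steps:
v = 5*I*sqrt(335) (v = sqrt(-8375) = 5*I*sqrt(335) ≈ 91.515*I)
sqrt(v + 31265) = sqrt(5*I*sqrt(335) + 31265) = sqrt(31265 + 5*I*sqrt(335))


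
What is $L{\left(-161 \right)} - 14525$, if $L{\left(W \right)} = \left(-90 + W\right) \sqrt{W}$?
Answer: $-14525 - 251 i \sqrt{161} \approx -14525.0 - 3184.8 i$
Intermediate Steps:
$L{\left(W \right)} = \sqrt{W} \left(-90 + W\right)$
$L{\left(-161 \right)} - 14525 = \sqrt{-161} \left(-90 - 161\right) - 14525 = i \sqrt{161} \left(-251\right) - 14525 = - 251 i \sqrt{161} - 14525 = -14525 - 251 i \sqrt{161}$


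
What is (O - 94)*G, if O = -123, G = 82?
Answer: -17794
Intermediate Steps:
(O - 94)*G = (-123 - 94)*82 = -217*82 = -17794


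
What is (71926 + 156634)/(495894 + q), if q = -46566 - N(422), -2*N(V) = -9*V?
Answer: 228560/447429 ≈ 0.51083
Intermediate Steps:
N(V) = 9*V/2 (N(V) = -(-9)*V/2 = 9*V/2)
q = -48465 (q = -46566 - 9*422/2 = -46566 - 1*1899 = -46566 - 1899 = -48465)
(71926 + 156634)/(495894 + q) = (71926 + 156634)/(495894 - 48465) = 228560/447429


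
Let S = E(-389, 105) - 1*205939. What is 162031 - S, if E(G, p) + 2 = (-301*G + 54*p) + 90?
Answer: 245123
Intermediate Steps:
E(G, p) = 88 - 301*G + 54*p (E(G, p) = -2 + ((-301*G + 54*p) + 90) = -2 + (90 - 301*G + 54*p) = 88 - 301*G + 54*p)
S = -83092 (S = (88 - 301*(-389) + 54*105) - 1*205939 = (88 + 117089 + 5670) - 205939 = 122847 - 205939 = -83092)
162031 - S = 162031 - 1*(-83092) = 162031 + 83092 = 245123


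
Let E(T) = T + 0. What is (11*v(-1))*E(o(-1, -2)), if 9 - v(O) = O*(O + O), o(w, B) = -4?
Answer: -308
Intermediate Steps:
v(O) = 9 - 2*O² (v(O) = 9 - O*(O + O) = 9 - O*2*O = 9 - 2*O²)
E(T) = T
(11*v(-1))*E(o(-1, -2)) = (11*(9 - 2*(-1)²))*(-4) = (11*(9 - 2*1))*(-4) = (11*(9 - 2))*(-4) = (11*7)*(-4) = 77*(-4) = -308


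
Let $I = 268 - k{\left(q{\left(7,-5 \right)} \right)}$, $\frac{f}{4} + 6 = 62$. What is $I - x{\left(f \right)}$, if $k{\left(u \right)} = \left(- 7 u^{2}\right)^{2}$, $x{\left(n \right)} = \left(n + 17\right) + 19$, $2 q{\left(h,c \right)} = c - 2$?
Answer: $- \frac{117521}{16} \approx -7345.1$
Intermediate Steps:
$f = 224$ ($f = -24 + 4 \cdot 62 = -24 + 248 = 224$)
$q{\left(h,c \right)} = -1 + \frac{c}{2}$ ($q{\left(h,c \right)} = \frac{c - 2}{2} = \frac{-2 + c}{2} = -1 + \frac{c}{2}$)
$x{\left(n \right)} = 36 + n$ ($x{\left(n \right)} = \left(17 + n\right) + 19 = 36 + n$)
$k{\left(u \right)} = 49 u^{4}$
$I = - \frac{113361}{16}$ ($I = 268 - 49 \left(-1 + \frac{1}{2} \left(-5\right)\right)^{4} = 268 - 49 \left(-1 - \frac{5}{2}\right)^{4} = 268 - 49 \left(- \frac{7}{2}\right)^{4} = 268 - 49 \cdot \frac{2401}{16} = 268 - \frac{117649}{16} = - \frac{113361}{16} \approx -7085.1$)
$I - x{\left(f \right)} = - \frac{113361}{16} - \left(36 + 224\right) = - \frac{113361}{16} - 260 = - \frac{117521}{16}$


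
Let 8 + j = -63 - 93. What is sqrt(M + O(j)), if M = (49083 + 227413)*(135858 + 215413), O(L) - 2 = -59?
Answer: sqrt(97125026359) ≈ 3.1165e+5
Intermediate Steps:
j = -164 (j = -8 + (-63 - 93) = -8 - 156 = -164)
O(L) = -57 (O(L) = 2 - 59 = -57)
M = 97125026416 (M = 276496*351271 = 97125026416)
sqrt(M + O(j)) = sqrt(97125026416 - 57) = sqrt(97125026359)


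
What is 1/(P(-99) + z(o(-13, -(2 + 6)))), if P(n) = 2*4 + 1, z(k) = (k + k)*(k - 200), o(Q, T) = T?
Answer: 1/3337 ≈ 0.00029967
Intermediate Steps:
z(k) = 2*k*(-200 + k) (z(k) = (2*k)*(-200 + k) = 2*k*(-200 + k))
P(n) = 9 (P(n) = 8 + 1 = 9)
1/(P(-99) + z(o(-13, -(2 + 6)))) = 1/(9 + 2*(-(2 + 6))*(-200 - (2 + 6))) = 1/(9 + 2*(-1*8)*(-200 - 1*8)) = 1/(9 + 2*(-8)*(-200 - 8)) = 1/(9 + 2*(-8)*(-208)) = 1/(9 + 3328) = 1/3337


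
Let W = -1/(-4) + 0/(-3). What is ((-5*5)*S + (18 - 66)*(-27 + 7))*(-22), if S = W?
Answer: -41965/2 ≈ -20983.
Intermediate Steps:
W = 1/4 (W = -1*(-1/4) + 0*(-1/3) = 1/4 + 0 = 1/4 ≈ 0.25000)
S = 1/4 ≈ 0.25000
((-5*5)*S + (18 - 66)*(-27 + 7))*(-22) = (-5*5*(1/4) + (18 - 66)*(-27 + 7))*(-22) = (-25*1/4 - 48*(-20))*(-22) = (-25/4 + 960)*(-22) = (3815/4)*(-22) = -41965/2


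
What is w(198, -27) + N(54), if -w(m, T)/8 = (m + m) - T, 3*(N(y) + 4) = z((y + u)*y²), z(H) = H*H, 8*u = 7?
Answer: 34139933435/4 ≈ 8.5350e+9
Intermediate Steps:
u = 7/8 (u = (⅛)*7 = 7/8 ≈ 0.87500)
z(H) = H²
N(y) = -4 + y⁴*(7/8 + y)²/3 (N(y) = -4 + ((y + 7/8)*y²)²/3 = -4 + ((7/8 + y)*y²)²/3 = -4 + (y²*(7/8 + y))²/3 = -4 + (y⁴*(7/8 + y)²)/3 = -4 + y⁴*(7/8 + y)²/3)
w(m, T) = -16*m + 8*T (w(m, T) = -8*((m + m) - T) = -8*(2*m - T) = -8*(-T + 2*m) = -16*m + 8*T)
w(198, -27) + N(54) = (-16*198 + 8*(-27)) + (-4 + (1/192)*54⁴*(7 + 8*54)²) = (-3168 - 216) + (-4 + (1/192)*8503056*(7 + 432)²) = -3384 + (-4 + (1/192)*8503056*439²) = -3384 + (-4 + (1/192)*8503056*192721) = -3384 + (-4 + 34139946987/4) = -3384 + 34139946971/4 = 34139933435/4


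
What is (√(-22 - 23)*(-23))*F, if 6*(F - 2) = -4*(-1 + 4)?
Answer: 0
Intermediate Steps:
F = 0 (F = 2 + (-4*(-1 + 4))/6 = 2 + (-4*3)/6 = 2 + (⅙)*(-12) = 2 - 2 = 0)
(√(-22 - 23)*(-23))*F = (√(-22 - 23)*(-23))*0 = (√(-45)*(-23))*0 = ((3*I*√5)*(-23))*0 = -69*I*√5*0 = 0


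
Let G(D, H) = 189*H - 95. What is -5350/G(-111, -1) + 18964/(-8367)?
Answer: 19688837/1188114 ≈ 16.572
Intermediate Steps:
G(D, H) = -95 + 189*H
-5350/G(-111, -1) + 18964/(-8367) = -5350/(-95 + 189*(-1)) + 18964/(-8367) = -5350/(-95 - 189) + 18964*(-1/8367) = -5350/(-284) - 18964/8367 = -5350*(-1/284) - 18964/8367 = 2675/142 - 18964/8367 = 19688837/1188114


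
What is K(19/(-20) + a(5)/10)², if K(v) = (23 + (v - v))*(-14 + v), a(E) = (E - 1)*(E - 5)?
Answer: 47293129/400 ≈ 1.1823e+5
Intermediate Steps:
a(E) = (-1 + E)*(-5 + E)
K(v) = -322 + 23*v (K(v) = (23 + 0)*(-14 + v) = 23*(-14 + v) = -322 + 23*v)
K(19/(-20) + a(5)/10)² = (-322 + 23*(19/(-20) + (5 + 5² - 6*5)/10))² = (-322 + 23*(19*(-1/20) + (5 + 25 - 30)*(⅒)))² = (-322 + 23*(-19/20 + 0*(⅒)))² = (-322 + 23*(-19/20 + 0))² = (-322 + 23*(-19/20))² = (-322 - 437/20)² = (-6877/20)² = 47293129/400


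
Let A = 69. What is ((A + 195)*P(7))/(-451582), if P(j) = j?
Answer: -924/225791 ≈ -0.0040923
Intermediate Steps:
((A + 195)*P(7))/(-451582) = ((69 + 195)*7)/(-451582) = (264*7)*(-1/451582) = 1848*(-1/451582) = -924/225791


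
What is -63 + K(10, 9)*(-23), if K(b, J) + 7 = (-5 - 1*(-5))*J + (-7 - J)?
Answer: 466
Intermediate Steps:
K(b, J) = -14 - J (K(b, J) = -7 + ((-5 - 1*(-5))*J + (-7 - J)) = -7 + ((-5 + 5)*J + (-7 - J)) = -7 + (0*J + (-7 - J)) = -7 + (0 + (-7 - J)) = -7 + (-7 - J) = -14 - J)
-63 + K(10, 9)*(-23) = -63 + (-14 - 1*9)*(-23) = -63 + (-14 - 9)*(-23) = -63 - 23*(-23) = -63 + 529 = 466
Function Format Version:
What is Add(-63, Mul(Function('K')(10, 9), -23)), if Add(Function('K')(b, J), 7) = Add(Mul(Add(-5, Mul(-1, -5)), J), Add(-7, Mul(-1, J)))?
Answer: 466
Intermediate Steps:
Function('K')(b, J) = Add(-14, Mul(-1, J)) (Function('K')(b, J) = Add(-7, Add(Mul(Add(-5, Mul(-1, -5)), J), Add(-7, Mul(-1, J)))) = Add(-7, Add(Mul(Add(-5, 5), J), Add(-7, Mul(-1, J)))) = Add(-7, Add(Mul(0, J), Add(-7, Mul(-1, J)))) = Add(-7, Add(0, Add(-7, Mul(-1, J)))) = Add(-7, Add(-7, Mul(-1, J))) = Add(-14, Mul(-1, J)))
Add(-63, Mul(Function('K')(10, 9), -23)) = Add(-63, Mul(Add(-14, Mul(-1, 9)), -23)) = Add(-63, Mul(Add(-14, -9), -23)) = Add(-63, Mul(-23, -23)) = Add(-63, 529) = 466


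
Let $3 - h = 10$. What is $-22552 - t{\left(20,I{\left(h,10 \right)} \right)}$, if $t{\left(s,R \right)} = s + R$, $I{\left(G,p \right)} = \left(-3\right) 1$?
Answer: $-22569$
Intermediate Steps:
$h = -7$ ($h = 3 - 10 = -7$)
$I{\left(G,p \right)} = -3$
$t{\left(s,R \right)} = R + s$
$-22552 - t{\left(20,I{\left(h,10 \right)} \right)} = -22552 - \left(-3 + 20\right) = -22552 - 17 = -22569$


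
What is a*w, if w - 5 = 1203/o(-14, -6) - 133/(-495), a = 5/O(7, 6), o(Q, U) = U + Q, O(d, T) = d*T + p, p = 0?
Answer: -108665/16632 ≈ -6.5335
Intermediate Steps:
O(d, T) = T*d (O(d, T) = d*T + 0 = T*d + 0 = T*d)
o(Q, U) = Q + U
a = 5/42 (a = 5/((6*7)) = 5/42 ≈ 0.11905)
w = -21733/396 (w = 5 + (1203/(-14 - 6) - 133/(-495)) = 5 + (1203/(-20) - 133*(-1/495)) = 5 + (1203*(-1/20) + 133/495) = 5 + (-1203/20 + 133/495) = 5 - 23713/396 = -21733/396 ≈ -54.881)
a*w = (5/42)*(-21733/396) = -108665/16632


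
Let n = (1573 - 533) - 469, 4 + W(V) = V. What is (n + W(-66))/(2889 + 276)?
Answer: 167/1055 ≈ 0.15829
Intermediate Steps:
W(V) = -4 + V
n = 571 (n = 1040 - 469 = 571)
(n + W(-66))/(2889 + 276) = (571 + (-4 - 66))/(2889 + 276) = (571 - 70)/3165 = 501*(1/3165) = 167/1055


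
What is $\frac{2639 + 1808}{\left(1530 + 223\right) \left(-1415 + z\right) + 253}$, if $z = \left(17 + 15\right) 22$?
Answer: $- \frac{4447}{1246130} \approx -0.0035686$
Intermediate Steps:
$z = 704$ ($z = 32 \cdot 22 = 704$)
$\frac{2639 + 1808}{\left(1530 + 223\right) \left(-1415 + z\right) + 253} = \frac{2639 + 1808}{\left(1530 + 223\right) \left(-1415 + 704\right) + 253} = \frac{4447}{1753 \left(-711\right) + 253} = \frac{4447}{-1246383 + 253} = \frac{4447}{-1246130} = 4447 \left(- \frac{1}{1246130}\right) = - \frac{4447}{1246130}$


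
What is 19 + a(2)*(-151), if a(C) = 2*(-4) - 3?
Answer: 1680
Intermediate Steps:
a(C) = -11 (a(C) = -8 - 3 = -11)
19 + a(2)*(-151) = 19 - 11*(-151) = 19 + 1661 = 1680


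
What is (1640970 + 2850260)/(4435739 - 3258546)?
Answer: 4491230/1177193 ≈ 3.8152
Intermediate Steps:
(1640970 + 2850260)/(4435739 - 3258546) = 4491230/1177193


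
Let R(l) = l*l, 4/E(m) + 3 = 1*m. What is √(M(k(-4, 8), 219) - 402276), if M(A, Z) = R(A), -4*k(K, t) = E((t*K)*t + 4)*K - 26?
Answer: I*√104621051351/510 ≈ 634.22*I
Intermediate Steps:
E(m) = 4/(-3 + m) (E(m) = 4/(-3 + 1*m) = 4/(-3 + m))
k(K, t) = 13/2 - K/(1 + K*t²) (k(K, t) = -((4/(-3 + ((t*K)*t + 4)))*K - 26)/4 = -((4/(-3 + ((K*t)*t + 4)))*K - 26)/4 = -((4/(-3 + (K*t² + 4)))*K - 26)/4 = -((4/(-3 + (4 + K*t²)))*K - 26)/4 = -((4/(1 + K*t²))*K - 26)/4 = -(4*K/(1 + K*t²) - 26)/4 = -(-26 + 4*K/(1 + K*t²))/4 = 13/2 - K/(1 + K*t²))
R(l) = l²
M(A, Z) = A²
√(M(k(-4, 8), 219) - 402276) = √(((13 - 2*(-4) + 13*(-4)*8²)/(2*(1 - 4*8²)))² - 402276) = √(((13 + 8 + 13*(-4)*64)/(2*(1 - 4*64)))² - 402276) = √(((13 + 8 - 3328)/(2*(1 - 256)))² - 402276) = √(((½)*(-3307)/(-255))² - 402276) = √(((½)*(-1/255)*(-3307))² - 402276) = √((3307/510)² - 402276) = √(10936249/260100 - 402276) = √(-104621051351/260100) = I*√104621051351/510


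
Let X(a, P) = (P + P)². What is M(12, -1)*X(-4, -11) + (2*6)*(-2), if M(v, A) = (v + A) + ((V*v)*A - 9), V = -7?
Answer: 41600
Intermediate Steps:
X(a, P) = 4*P² (X(a, P) = (2*P)² = 4*P²)
M(v, A) = -9 + A + v - 7*A*v (M(v, A) = (v + A) + ((-7*v)*A - 9) = (A + v) + (-7*A*v - 9) = (A + v) + (-9 - 7*A*v) = -9 + A + v - 7*A*v)
M(12, -1)*X(-4, -11) + (2*6)*(-2) = (-9 - 1 + 12 - 7*(-1)*12)*(4*(-11)²) + (2*6)*(-2) = (-9 - 1 + 12 + 84)*(4*121) + 12*(-2) = 86*484 - 24 = 41624 - 24 = 41600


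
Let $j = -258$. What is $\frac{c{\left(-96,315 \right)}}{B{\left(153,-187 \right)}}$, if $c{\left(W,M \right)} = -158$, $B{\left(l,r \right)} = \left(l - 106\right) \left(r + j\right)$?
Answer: $\frac{158}{20915} \approx 0.0075544$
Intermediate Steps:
$B{\left(l,r \right)} = \left(-258 + r\right) \left(-106 + l\right)$ ($B{\left(l,r \right)} = \left(l - 106\right) \left(r - 258\right) = \left(-106 + l\right) \left(-258 + r\right) = \left(-258 + r\right) \left(-106 + l\right)$)
$\frac{c{\left(-96,315 \right)}}{B{\left(153,-187 \right)}} = - \frac{158}{27348 - 39474 - -19822 + 153 \left(-187\right)} = - \frac{158}{27348 - 39474 + 19822 - 28611} = - \frac{158}{-20915} = \left(-158\right) \left(- \frac{1}{20915}\right) = \frac{158}{20915}$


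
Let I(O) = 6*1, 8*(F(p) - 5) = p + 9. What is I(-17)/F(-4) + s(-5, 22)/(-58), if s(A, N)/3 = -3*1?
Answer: 1063/870 ≈ 1.2218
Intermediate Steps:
F(p) = 49/8 + p/8 (F(p) = 5 + (p + 9)/8 = 5 + (9 + p)/8 = 5 + (9/8 + p/8) = 49/8 + p/8)
s(A, N) = -9 (s(A, N) = 3*(-3*1) = 3*(-3) = -9)
I(O) = 6
I(-17)/F(-4) + s(-5, 22)/(-58) = 6/(49/8 + (⅛)*(-4)) - 9/(-58) = 6/(49/8 - ½) - 9*(-1/58) = 6/(45/8) + 9/58 = 6*(8/45) + 9/58 = 16/15 + 9/58 = 1063/870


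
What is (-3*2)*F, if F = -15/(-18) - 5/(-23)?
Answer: -145/23 ≈ -6.3043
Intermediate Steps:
F = 145/138 (F = -15*(-1/18) - 5*(-1/23) = ⅚ + 5/23 = 145/138 ≈ 1.0507)
(-3*2)*F = -3*2*(145/138) = -6*145/138 = -145/23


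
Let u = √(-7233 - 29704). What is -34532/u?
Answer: 34532*I*√36937/36937 ≈ 179.68*I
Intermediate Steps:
u = I*√36937 (u = √(-36937) = I*√36937 ≈ 192.19*I)
-34532/u = -34532*(-I*√36937/36937) = -(-34532)*I*√36937/36937 = 34532*I*√36937/36937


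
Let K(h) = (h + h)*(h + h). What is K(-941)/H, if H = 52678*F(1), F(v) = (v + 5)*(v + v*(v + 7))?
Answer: 885481/711153 ≈ 1.2451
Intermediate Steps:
F(v) = (5 + v)*(v + v*(7 + v))
K(h) = 4*h**2 (K(h) = (2*h)*(2*h) = 4*h**2)
H = 2844612 (H = 52678*(1*(40 + 1**2 + 13*1)) = 52678*(1*(40 + 1 + 13)) = 52678*(1*54) = 52678*54 = 2844612)
K(-941)/H = (4*(-941)**2)/2844612 = (4*885481)*(1/2844612) = 3541924*(1/2844612) = 885481/711153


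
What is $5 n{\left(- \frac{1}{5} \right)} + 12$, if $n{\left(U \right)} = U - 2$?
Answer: $1$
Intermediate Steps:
$n{\left(U \right)} = -2 + U$
$5 n{\left(- \frac{1}{5} \right)} + 12 = 5 \left(-2 - \frac{1}{5}\right) + 12 = 5 \left(- \frac{11}{5}\right) + 12 = -11 + 12 = 1$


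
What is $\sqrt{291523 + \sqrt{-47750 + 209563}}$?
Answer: $\sqrt{291523 + \sqrt{161813}} \approx 540.3$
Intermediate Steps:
$\sqrt{291523 + \sqrt{-47750 + 209563}} = \sqrt{291523 + \sqrt{161813}}$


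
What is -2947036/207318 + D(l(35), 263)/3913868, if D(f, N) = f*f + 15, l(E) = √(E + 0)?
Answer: -2883574882337/202853821506 ≈ -14.215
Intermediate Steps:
l(E) = √E
D(f, N) = 15 + f² (D(f, N) = f² + 15 = 15 + f²)
-2947036/207318 + D(l(35), 263)/3913868 = -2947036/207318 + (15 + (√35)²)/3913868 = -2947036*1/207318 + (15 + 35)*(1/3913868) = -1473518/103659 + 50*(1/3913868) = -1473518/103659 + 25/1956934 = -2883574882337/202853821506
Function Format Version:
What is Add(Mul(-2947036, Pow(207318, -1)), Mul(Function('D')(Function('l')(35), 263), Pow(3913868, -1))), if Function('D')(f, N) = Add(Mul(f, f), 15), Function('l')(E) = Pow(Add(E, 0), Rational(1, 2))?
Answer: Rational(-2883574882337, 202853821506) ≈ -14.215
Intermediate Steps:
Function('l')(E) = Pow(E, Rational(1, 2))
Function('D')(f, N) = Add(15, Pow(f, 2)) (Function('D')(f, N) = Add(Pow(f, 2), 15) = Add(15, Pow(f, 2)))
Add(Mul(-2947036, Pow(207318, -1)), Mul(Function('D')(Function('l')(35), 263), Pow(3913868, -1))) = Add(Mul(-2947036, Pow(207318, -1)), Mul(Add(15, Pow(Pow(35, Rational(1, 2)), 2)), Pow(3913868, -1))) = Add(Mul(-2947036, Rational(1, 207318)), Mul(Add(15, 35), Rational(1, 3913868))) = Add(Rational(-1473518, 103659), Mul(50, Rational(1, 3913868))) = Add(Rational(-1473518, 103659), Rational(25, 1956934)) = Rational(-2883574882337, 202853821506)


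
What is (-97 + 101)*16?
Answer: 64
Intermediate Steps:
(-97 + 101)*16 = 4*16 = 64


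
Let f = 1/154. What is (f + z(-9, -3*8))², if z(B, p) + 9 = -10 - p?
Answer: 594441/23716 ≈ 25.065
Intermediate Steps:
z(B, p) = -19 - p (z(B, p) = -9 + (-10 - p) = -19 - p)
f = 1/154 ≈ 0.0064935
(f + z(-9, -3*8))² = (1/154 + (-19 - (-3)*8))² = (1/154 + (-19 - 1*(-24)))² = (1/154 + (-19 + 24))² = (1/154 + 5)² = (771/154)² = 594441/23716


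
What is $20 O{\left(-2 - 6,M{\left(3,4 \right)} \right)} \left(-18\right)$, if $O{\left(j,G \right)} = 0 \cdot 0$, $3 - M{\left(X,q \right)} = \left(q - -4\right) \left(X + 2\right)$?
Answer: $0$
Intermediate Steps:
$M{\left(X,q \right)} = 3 - \left(2 + X\right) \left(4 + q\right)$ ($M{\left(X,q \right)} = 3 - \left(q - -4\right) \left(X + 2\right) = 3 - \left(q + 4\right) \left(2 + X\right) = 3 - \left(4 + q\right) \left(2 + X\right) = 3 - \left(2 + X\right) \left(4 + q\right)$)
$O{\left(j,G \right)} = 0$
$20 O{\left(-2 - 6,M{\left(3,4 \right)} \right)} \left(-18\right) = 20 \cdot 0 \left(-18\right) = 0 \left(-18\right) = 0$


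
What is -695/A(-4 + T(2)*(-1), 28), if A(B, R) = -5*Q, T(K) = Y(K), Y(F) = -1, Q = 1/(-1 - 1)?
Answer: -278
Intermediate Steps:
Q = -½ (Q = 1/(-2) = -½ ≈ -0.50000)
T(K) = -1
A(B, R) = 5/2 (A(B, R) = -5*(-½) = 5/2)
-695/A(-4 + T(2)*(-1), 28) = -695/5/2 = -695*⅖ = -278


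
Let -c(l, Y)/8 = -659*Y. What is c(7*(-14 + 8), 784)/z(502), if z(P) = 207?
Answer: 4133248/207 ≈ 19967.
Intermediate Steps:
c(l, Y) = 5272*Y (c(l, Y) = -(-5272)*Y = 5272*Y)
c(7*(-14 + 8), 784)/z(502) = (5272*784)/207 = 4133248*(1/207) = 4133248/207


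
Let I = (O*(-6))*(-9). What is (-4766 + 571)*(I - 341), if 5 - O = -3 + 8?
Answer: 1430495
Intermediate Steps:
O = 0 (O = 5 - (-3 + 8) = 5 - 1*5 = 5 - 5 = 0)
I = 0 (I = (0*(-6))*(-9) = 0*(-9) = 0)
(-4766 + 571)*(I - 341) = (-4766 + 571)*(0 - 341) = -4195*(-341) = 1430495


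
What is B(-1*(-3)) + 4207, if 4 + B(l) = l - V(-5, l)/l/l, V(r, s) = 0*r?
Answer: 4206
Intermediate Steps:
V(r, s) = 0
B(l) = -4 + l (B(l) = -4 + (l - 0/l/l) = -4 + (l - 0/l) = -4 + (l - 1*0) = -4 + (l + 0) = -4 + l)
B(-1*(-3)) + 4207 = (-4 - 1*(-3)) + 4207 = (-4 + 3) + 4207 = -1 + 4207 = 4206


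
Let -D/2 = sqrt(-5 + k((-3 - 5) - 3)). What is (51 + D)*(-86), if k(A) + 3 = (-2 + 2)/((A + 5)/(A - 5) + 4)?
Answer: -4386 + 344*I*sqrt(2) ≈ -4386.0 + 486.49*I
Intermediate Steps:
k(A) = -3 (k(A) = -3 + (-2 + 2)/((A + 5)/(A - 5) + 4) = -3 + 0/((5 + A)/(-5 + A) + 4) = -3 + 0/(4 + (5 + A)/(-5 + A)) = -3 + 0 = -3)
D = -4*I*sqrt(2) (D = -2*sqrt(-5 - 3) = -4*I*sqrt(2) ≈ -5.6569*I)
(51 + D)*(-86) = (51 - 4*I*sqrt(2))*(-86) = -4386 + 344*I*sqrt(2)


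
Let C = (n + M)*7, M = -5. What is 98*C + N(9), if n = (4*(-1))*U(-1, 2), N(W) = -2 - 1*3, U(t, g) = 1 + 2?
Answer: -11667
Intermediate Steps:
U(t, g) = 3
N(W) = -5 (N(W) = -2 - 3 = -5)
n = -12 (n = (4*(-1))*3 = -4*3 = -12)
C = -119 (C = (-12 - 5)*7 = -17*7 = -119)
98*C + N(9) = 98*(-119) - 5 = -11662 - 5 = -11667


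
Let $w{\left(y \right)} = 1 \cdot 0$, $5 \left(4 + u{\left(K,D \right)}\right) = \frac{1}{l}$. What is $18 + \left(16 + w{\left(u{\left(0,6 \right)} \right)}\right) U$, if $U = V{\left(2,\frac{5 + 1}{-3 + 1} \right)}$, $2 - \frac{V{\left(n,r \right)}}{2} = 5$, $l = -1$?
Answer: $-78$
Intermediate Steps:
$u{\left(K,D \right)} = - \frac{21}{5}$ ($u{\left(K,D \right)} = -4 + \frac{1}{5 \left(-1\right)} = -4 + \frac{1}{5} \left(-1\right) = -4 - \frac{1}{5} = - \frac{21}{5}$)
$V{\left(n,r \right)} = -6$ ($V{\left(n,r \right)} = 4 - 10 = -6$)
$w{\left(y \right)} = 0$
$U = -6$
$18 + \left(16 + w{\left(u{\left(0,6 \right)} \right)}\right) U = 18 + \left(16 + 0\right) \left(-6\right) = 18 + 16 \left(-6\right) = 18 - 96 = -78$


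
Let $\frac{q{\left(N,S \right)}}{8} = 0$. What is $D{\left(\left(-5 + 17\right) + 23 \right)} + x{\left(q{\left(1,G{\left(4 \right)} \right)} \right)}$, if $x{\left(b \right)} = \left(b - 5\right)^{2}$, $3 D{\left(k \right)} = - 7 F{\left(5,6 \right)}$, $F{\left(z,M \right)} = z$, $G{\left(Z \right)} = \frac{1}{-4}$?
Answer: $\frac{40}{3} \approx 13.333$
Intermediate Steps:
$G{\left(Z \right)} = - \frac{1}{4}$
$D{\left(k \right)} = - \frac{35}{3}$ ($D{\left(k \right)} = \frac{\left(-7\right) 5}{3} = \frac{1}{3} \left(-35\right) = - \frac{35}{3}$)
$q{\left(N,S \right)} = 0$ ($q{\left(N,S \right)} = 8 \cdot 0 = 0$)
$x{\left(b \right)} = \left(-5 + b\right)^{2}$
$D{\left(\left(-5 + 17\right) + 23 \right)} + x{\left(q{\left(1,G{\left(4 \right)} \right)} \right)} = - \frac{35}{3} + \left(-5 + 0\right)^{2} = - \frac{35}{3} + \left(-5\right)^{2} = - \frac{35}{3} + 25 = \frac{40}{3}$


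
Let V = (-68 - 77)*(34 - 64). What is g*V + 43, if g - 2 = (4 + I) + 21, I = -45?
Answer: -78257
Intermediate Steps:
V = 4350 (V = -145*(-30) = 4350)
g = -18 (g = 2 + ((4 - 45) + 21) = 2 + (-41 + 21) = 2 - 20 = -18)
g*V + 43 = -18*4350 + 43 = -78300 + 43 = -78257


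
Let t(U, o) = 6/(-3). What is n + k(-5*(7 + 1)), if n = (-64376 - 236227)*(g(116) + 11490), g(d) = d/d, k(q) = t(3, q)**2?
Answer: -3454229069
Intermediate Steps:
t(U, o) = -2 (t(U, o) = 6*(-1/3) = -2)
k(q) = 4 (k(q) = (-2)**2 = 4)
g(d) = 1
n = -3454229073 (n = (-64376 - 236227)*(1 + 11490) = -300603*11491 = -3454229073)
n + k(-5*(7 + 1)) = -3454229073 + 4 = -3454229069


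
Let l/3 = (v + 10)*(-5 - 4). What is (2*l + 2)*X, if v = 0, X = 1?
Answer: -538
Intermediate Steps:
l = -270 (l = 3*((0 + 10)*(-5 - 4)) = 3*(10*(-9)) = 3*(-90) = -270)
(2*l + 2)*X = (2*(-270) + 2)*1 = (-540 + 2)*1 = -538*1 = -538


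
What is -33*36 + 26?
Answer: -1162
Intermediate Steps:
-33*36 + 26 = -1188 + 26 = -1162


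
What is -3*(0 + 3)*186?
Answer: -1674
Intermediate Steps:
-3*(0 + 3)*186 = -3*3*186 = -9*186 = -1674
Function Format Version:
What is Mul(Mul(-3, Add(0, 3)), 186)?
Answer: -1674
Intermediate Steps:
Mul(Mul(-3, Add(0, 3)), 186) = Mul(Mul(-3, 3), 186) = Mul(-9, 186) = -1674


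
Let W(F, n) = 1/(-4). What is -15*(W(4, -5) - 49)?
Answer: 2955/4 ≈ 738.75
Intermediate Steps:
W(F, n) = -¼
-15*(W(4, -5) - 49) = -15*(-¼ - 49) = -15*(-197/4) = 2955/4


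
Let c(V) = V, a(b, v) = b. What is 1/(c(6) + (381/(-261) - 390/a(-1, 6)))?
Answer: 87/34325 ≈ 0.0025346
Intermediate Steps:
1/(c(6) + (381/(-261) - 390/a(-1, 6))) = 1/(6 + (381/(-261) - 390/(-1))) = 1/(6 + (381*(-1/261) - 390*(-1))) = 1/(6 + (-127/87 + 390)) = 1/(6 + 33803/87) = 1/(34325/87) = 87/34325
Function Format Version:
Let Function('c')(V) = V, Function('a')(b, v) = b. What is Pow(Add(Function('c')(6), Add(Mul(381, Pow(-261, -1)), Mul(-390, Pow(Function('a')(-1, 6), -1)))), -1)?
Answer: Rational(87, 34325) ≈ 0.0025346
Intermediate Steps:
Pow(Add(Function('c')(6), Add(Mul(381, Pow(-261, -1)), Mul(-390, Pow(Function('a')(-1, 6), -1)))), -1) = Pow(Add(6, Add(Mul(381, Pow(-261, -1)), Mul(-390, Pow(-1, -1)))), -1) = Pow(Add(6, Add(Mul(381, Rational(-1, 261)), Mul(-390, -1))), -1) = Pow(Add(6, Add(Rational(-127, 87), 390)), -1) = Pow(Add(6, Rational(33803, 87)), -1) = Pow(Rational(34325, 87), -1) = Rational(87, 34325)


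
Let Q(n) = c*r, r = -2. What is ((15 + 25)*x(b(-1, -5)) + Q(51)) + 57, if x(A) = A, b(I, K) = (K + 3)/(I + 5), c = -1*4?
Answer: 45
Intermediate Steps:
c = -4
b(I, K) = (3 + K)/(5 + I)
Q(n) = 8 (Q(n) = -4*(-2) = 8)
((15 + 25)*x(b(-1, -5)) + Q(51)) + 57 = ((15 + 25)*((3 - 5)/(5 - 1)) + 8) + 57 = (40*(-2/4) + 8) + 57 = (40*((¼)*(-2)) + 8) + 57 = (40*(-½) + 8) + 57 = (-20 + 8) + 57 = -12 + 57 = 45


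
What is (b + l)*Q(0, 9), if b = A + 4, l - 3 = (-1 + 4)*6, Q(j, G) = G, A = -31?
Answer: -54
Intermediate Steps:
l = 21 (l = 3 + (-1 + 4)*6 = 3 + 3*6 = 3 + 18 = 21)
b = -27 (b = -31 + 4 = -27)
(b + l)*Q(0, 9) = (-27 + 21)*9 = -6*9 = -54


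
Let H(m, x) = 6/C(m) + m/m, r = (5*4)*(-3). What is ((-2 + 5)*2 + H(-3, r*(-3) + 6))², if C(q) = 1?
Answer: 169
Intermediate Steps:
r = -60 (r = 20*(-3) = -60)
H(m, x) = 7 (H(m, x) = 6/1 + m/m = 6*1 + 1 = 6 + 1 = 7)
((-2 + 5)*2 + H(-3, r*(-3) + 6))² = ((-2 + 5)*2 + 7)² = (3*2 + 7)² = (6 + 7)² = 13² = 169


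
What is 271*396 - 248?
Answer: 107068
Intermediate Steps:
271*396 - 248 = 107316 - 248 = 107068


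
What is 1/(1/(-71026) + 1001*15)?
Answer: 71026/1066455389 ≈ 6.6600e-5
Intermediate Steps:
1/(1/(-71026) + 1001*15) = 1/(-1/71026 + 15015) = 1/(1066455389/71026) = 71026/1066455389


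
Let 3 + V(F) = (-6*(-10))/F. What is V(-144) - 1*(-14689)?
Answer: 176227/12 ≈ 14686.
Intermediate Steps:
V(F) = -3 + 60/F (V(F) = -3 + (-6*(-10))/F = -3 + 60/F)
V(-144) - 1*(-14689) = (-3 + 60/(-144)) - 1*(-14689) = (-3 + 60*(-1/144)) + 14689 = (-3 - 5/12) + 14689 = -41/12 + 14689 = 176227/12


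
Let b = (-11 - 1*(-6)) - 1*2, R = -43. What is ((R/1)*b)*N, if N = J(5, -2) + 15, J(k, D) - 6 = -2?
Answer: 5719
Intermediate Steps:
J(k, D) = 4 (J(k, D) = 6 - 2 = 4)
N = 19 (N = 4 + 15 = 19)
b = -7 (b = (-11 + 6) - 2 = -5 - 2 = -7)
((R/1)*b)*N = (-43/1*(-7))*19 = (-43*1*(-7))*19 = -43*(-7)*19 = 301*19 = 5719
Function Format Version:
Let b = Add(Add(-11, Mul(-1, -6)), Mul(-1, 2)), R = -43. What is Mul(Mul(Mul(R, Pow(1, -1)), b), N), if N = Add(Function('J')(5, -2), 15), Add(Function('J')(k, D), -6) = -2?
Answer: 5719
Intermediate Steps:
Function('J')(k, D) = 4 (Function('J')(k, D) = Add(6, -2) = 4)
N = 19 (N = Add(4, 15) = 19)
b = -7 (b = Add(Add(-11, 6), -2) = Add(-5, -2) = -7)
Mul(Mul(Mul(R, Pow(1, -1)), b), N) = Mul(Mul(Mul(-43, Pow(1, -1)), -7), 19) = Mul(Mul(Mul(-43, 1), -7), 19) = Mul(Mul(-43, -7), 19) = Mul(301, 19) = 5719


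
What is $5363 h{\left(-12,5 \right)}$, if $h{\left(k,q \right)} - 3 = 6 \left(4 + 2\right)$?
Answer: $209157$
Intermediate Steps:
$h{\left(k,q \right)} = 39$ ($h{\left(k,q \right)} = 3 + 6 \left(4 + 2\right) = 3 + 6 \cdot 6 = 3 + 36 = 39$)
$5363 h{\left(-12,5 \right)} = 5363 \cdot 39 = 209157$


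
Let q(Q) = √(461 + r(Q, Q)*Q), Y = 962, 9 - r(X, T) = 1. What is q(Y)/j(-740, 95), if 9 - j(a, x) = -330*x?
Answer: √8157/31359 ≈ 0.0028801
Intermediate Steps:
r(X, T) = 8 (r(X, T) = 9 - 1*1 = 9 - 1 = 8)
j(a, x) = 9 + 330*x (j(a, x) = 9 - (-330)*x = 9 + 330*x)
q(Q) = √(461 + 8*Q)
q(Y)/j(-740, 95) = √(461 + 8*962)/(9 + 330*95) = √(461 + 7696)/(9 + 31350) = √8157/31359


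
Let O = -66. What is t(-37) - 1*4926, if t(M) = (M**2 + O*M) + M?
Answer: -1152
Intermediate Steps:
t(M) = M**2 - 65*M (t(M) = (M**2 - 66*M) + M = M**2 - 65*M)
t(-37) - 1*4926 = -37*(-65 - 37) - 1*4926 = -37*(-102) - 4926 = 3774 - 4926 = -1152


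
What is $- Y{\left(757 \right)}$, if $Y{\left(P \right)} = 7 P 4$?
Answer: $-21196$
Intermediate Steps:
$Y{\left(P \right)} = 28 P$
$- Y{\left(757 \right)} = - 28 \cdot 757 = \left(-1\right) 21196 = -21196$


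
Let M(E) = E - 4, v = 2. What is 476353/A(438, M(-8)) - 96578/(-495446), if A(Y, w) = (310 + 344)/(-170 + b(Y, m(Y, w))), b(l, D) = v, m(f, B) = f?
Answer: -76839427317/627949 ≈ -1.2237e+5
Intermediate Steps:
b(l, D) = 2
M(E) = -4 + E
A(Y, w) = -109/28 (A(Y, w) = (310 + 344)/(-170 + 2) = 654/(-168) = 654*(-1/168) = -109/28)
476353/A(438, M(-8)) - 96578/(-495446) = 476353/(-109/28) - 96578/(-495446) = 476353*(-28/109) - 96578*(-1/495446) = -13337884/109 + 1123/5761 = -76839427317/627949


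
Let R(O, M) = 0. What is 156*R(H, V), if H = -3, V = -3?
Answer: 0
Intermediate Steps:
156*R(H, V) = 156*0 = 0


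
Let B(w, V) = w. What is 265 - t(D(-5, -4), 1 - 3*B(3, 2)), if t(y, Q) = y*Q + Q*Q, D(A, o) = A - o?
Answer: 193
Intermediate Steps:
t(y, Q) = Q² + Q*y (t(y, Q) = Q*y + Q² = Q² + Q*y)
265 - t(D(-5, -4), 1 - 3*B(3, 2)) = 265 - (1 - 3*3)*((1 - 3*3) + (-5 - 1*(-4))) = 265 - (1 - 9)*((1 - 9) + (-5 + 4)) = 265 - (-8)*(-8 - 1) = 265 - (-8)*(-9) = 265 - 1*72 = 265 - 72 = 193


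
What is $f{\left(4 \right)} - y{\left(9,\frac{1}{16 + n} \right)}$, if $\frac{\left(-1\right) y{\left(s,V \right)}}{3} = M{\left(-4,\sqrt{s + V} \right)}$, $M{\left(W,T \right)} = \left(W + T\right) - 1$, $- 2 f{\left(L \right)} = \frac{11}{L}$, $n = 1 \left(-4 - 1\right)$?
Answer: $- \frac{131}{8} + \frac{30 \sqrt{11}}{11} \approx -7.3297$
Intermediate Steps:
$n = -5$ ($n = 1 \left(-5\right) = -5$)
$f{\left(L \right)} = - \frac{11}{2 L}$ ($f{\left(L \right)} = - \frac{11 \frac{1}{L}}{2} = - \frac{11}{2 L}$)
$M{\left(W,T \right)} = -1 + T + W$ ($M{\left(W,T \right)} = \left(T + W\right) - 1 = -1 + T + W$)
$y{\left(s,V \right)} = 15 - 3 \sqrt{V + s}$ ($y{\left(s,V \right)} = - 3 \left(-1 + \sqrt{s + V} - 4\right) = - 3 \left(-1 + \sqrt{V + s} - 4\right) = - 3 \left(-5 + \sqrt{V + s}\right) = 15 - 3 \sqrt{V + s}$)
$f{\left(4 \right)} - y{\left(9,\frac{1}{16 + n} \right)} = - \frac{11}{2 \cdot 4} - \left(15 - 3 \sqrt{\frac{1}{16 - 5} + 9}\right) = \left(- \frac{11}{2}\right) \frac{1}{4} - \left(15 - 3 \sqrt{\frac{1}{11} + 9}\right) = - \frac{11}{8} - \left(15 - 3 \sqrt{\frac{1}{11} + 9}\right) = - \frac{11}{8} - \left(15 - 3 \sqrt{\frac{100}{11}}\right) = - \frac{11}{8} - \left(15 - 3 \frac{10 \sqrt{11}}{11}\right) = - \frac{11}{8} - \left(15 - \frac{30 \sqrt{11}}{11}\right) = - \frac{131}{8} + \frac{30 \sqrt{11}}{11}$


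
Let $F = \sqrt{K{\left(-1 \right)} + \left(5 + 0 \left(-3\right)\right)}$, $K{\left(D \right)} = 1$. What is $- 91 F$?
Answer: $- 91 \sqrt{6} \approx -222.9$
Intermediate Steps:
$F = \sqrt{6}$ ($F = \sqrt{1 + \left(5 + 0 \left(-3\right)\right)} = \sqrt{1 + \left(5 + 0\right)} = \sqrt{1 + 5} = \sqrt{6} \approx 2.4495$)
$- 91 F = - 91 \sqrt{6}$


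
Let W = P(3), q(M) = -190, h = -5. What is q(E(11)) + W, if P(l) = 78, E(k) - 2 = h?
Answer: -112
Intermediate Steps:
E(k) = -3 (E(k) = 2 - 5 = -3)
W = 78
q(E(11)) + W = -190 + 78 = -112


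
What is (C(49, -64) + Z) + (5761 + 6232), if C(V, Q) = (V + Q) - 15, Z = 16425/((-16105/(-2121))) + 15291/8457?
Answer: 128281785689/9079999 ≈ 14128.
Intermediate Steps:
Z = 19657757652/9079999 (Z = 16425/((-16105*(-1/2121))) + 15291*(1/8457) = 16425/(16105/2121) + 5097/2819 = 16425*(2121/16105) + 5097/2819 = 6967485/3221 + 5097/2819 = 19657757652/9079999 ≈ 2165.0)
C(V, Q) = -15 + Q + V (C(V, Q) = (Q + V) - 15 = -15 + Q + V)
(C(49, -64) + Z) + (5761 + 6232) = ((-15 - 64 + 49) + 19657757652/9079999) + (5761 + 6232) = (-30 + 19657757652/9079999) + 11993 = 19385357682/9079999 + 11993 = 128281785689/9079999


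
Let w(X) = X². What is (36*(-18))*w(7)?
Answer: -31752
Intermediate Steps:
(36*(-18))*w(7) = (36*(-18))*7² = -648*49 = -31752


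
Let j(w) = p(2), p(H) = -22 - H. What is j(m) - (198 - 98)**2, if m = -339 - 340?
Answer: -10024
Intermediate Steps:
m = -679
j(w) = -24 (j(w) = -22 - 1*2 = -22 - 2 = -24)
j(m) - (198 - 98)**2 = -24 - (198 - 98)**2 = -24 - 1*100**2 = -24 - 1*10000 = -24 - 10000 = -10024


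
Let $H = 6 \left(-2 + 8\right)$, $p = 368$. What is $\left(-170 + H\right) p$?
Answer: $-49312$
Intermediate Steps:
$H = 36$ ($H = 6 \cdot 6 = 36$)
$\left(-170 + H\right) p = \left(-170 + 36\right) 368 = \left(-134\right) 368 = -49312$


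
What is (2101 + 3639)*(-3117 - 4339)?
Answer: -42797440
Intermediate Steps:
(2101 + 3639)*(-3117 - 4339) = 5740*(-7456) = -42797440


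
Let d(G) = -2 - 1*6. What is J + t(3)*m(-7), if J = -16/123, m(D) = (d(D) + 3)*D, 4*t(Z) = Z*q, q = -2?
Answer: -12947/246 ≈ -52.630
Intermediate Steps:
t(Z) = -Z/2 (t(Z) = (Z*(-2))/4 = (-2*Z)/4 = -Z/2)
d(G) = -8 (d(G) = -2 - 6 = -8)
m(D) = -5*D (m(D) = (-8 + 3)*D = -5*D)
J = -16/123 (J = -16*1/123 = -16/123 ≈ -0.13008)
J + t(3)*m(-7) = -16/123 + (-½*3)*(-5*(-7)) = -16/123 - 3/2*35 = -16/123 - 105/2 = -12947/246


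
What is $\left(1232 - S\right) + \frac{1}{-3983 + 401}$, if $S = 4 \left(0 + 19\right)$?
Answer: $\frac{4140791}{3582} \approx 1156.0$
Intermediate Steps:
$S = 76$ ($S = 4 \cdot 19 = 76$)
$\left(1232 - S\right) + \frac{1}{-3983 + 401} = \left(1232 - 76\right) + \frac{1}{-3983 + 401} = \left(1232 - 76\right) + \frac{1}{-3582} = 1156 - \frac{1}{3582} = \frac{4140791}{3582}$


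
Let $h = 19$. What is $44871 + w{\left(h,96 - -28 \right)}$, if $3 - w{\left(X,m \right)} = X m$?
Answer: $42518$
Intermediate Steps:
$w{\left(X,m \right)} = 3 - X m$
$44871 + w{\left(h,96 - -28 \right)} = 44871 + \left(3 - 19 \left(96 - -28\right)\right) = 44871 + \left(3 - 19 \left(96 + 28\right)\right) = 44871 + \left(3 - 19 \cdot 124\right) = 44871 + \left(3 - 2356\right) = 44871 - 2353 = 42518$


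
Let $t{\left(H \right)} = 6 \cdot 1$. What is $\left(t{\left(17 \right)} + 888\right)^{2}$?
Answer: $799236$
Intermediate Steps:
$t{\left(H \right)} = 6$
$\left(t{\left(17 \right)} + 888\right)^{2} = \left(6 + 888\right)^{2} = 894^{2} = 799236$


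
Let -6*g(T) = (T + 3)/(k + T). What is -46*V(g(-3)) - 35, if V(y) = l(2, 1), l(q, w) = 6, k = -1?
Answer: -311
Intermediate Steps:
g(T) = -(3 + T)/(6*(-1 + T)) (g(T) = -(T + 3)/(6*(-1 + T)) = -(3 + T)/(6*(-1 + T)))
V(y) = 6
-46*V(g(-3)) - 35 = -46*6 - 35 = -276 - 35 = -311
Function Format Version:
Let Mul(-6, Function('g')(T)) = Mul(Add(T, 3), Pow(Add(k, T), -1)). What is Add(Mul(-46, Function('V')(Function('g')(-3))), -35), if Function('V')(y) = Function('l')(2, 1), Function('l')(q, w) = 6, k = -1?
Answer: -311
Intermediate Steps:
Function('g')(T) = Mul(Rational(-1, 6), Pow(Add(-1, T), -1), Add(3, T)) (Function('g')(T) = Mul(Rational(-1, 6), Mul(Add(T, 3), Pow(Add(-1, T), -1))) = Mul(Rational(-1, 6), Mul(Add(3, T), Pow(Add(-1, T), -1))) = Mul(Rational(-1, 6), Mul(Pow(Add(-1, T), -1), Add(3, T))) = Mul(Rational(-1, 6), Pow(Add(-1, T), -1), Add(3, T)))
Function('V')(y) = 6
Add(Mul(-46, Function('V')(Function('g')(-3))), -35) = Add(Mul(-46, 6), -35) = Add(-276, -35) = -311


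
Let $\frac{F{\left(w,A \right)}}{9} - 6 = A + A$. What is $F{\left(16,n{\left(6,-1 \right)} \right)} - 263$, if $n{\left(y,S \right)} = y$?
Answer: $-101$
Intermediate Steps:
$F{\left(w,A \right)} = 54 + 18 A$ ($F{\left(w,A \right)} = 54 + 9 \left(A + A\right) = 54 + 9 \cdot 2 A = 54 + 18 A$)
$F{\left(16,n{\left(6,-1 \right)} \right)} - 263 = \left(54 + 18 \cdot 6\right) - 263 = \left(54 + 108\right) - 263 = 162 - 263 = -101$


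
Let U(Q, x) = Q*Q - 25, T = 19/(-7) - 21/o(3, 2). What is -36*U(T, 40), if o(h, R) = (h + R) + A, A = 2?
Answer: -13500/49 ≈ -275.51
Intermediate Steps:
o(h, R) = 2 + R + h (o(h, R) = (h + R) + 2 = (R + h) + 2 = 2 + R + h)
T = -40/7 (T = 19/(-7) - 21/(2 + 2 + 3) = 19*(-1/7) - 21/7 = -19/7 - 21*1/7 = -19/7 - 3 = -40/7 ≈ -5.7143)
U(Q, x) = -25 + Q**2 (U(Q, x) = Q**2 - 25 = -25 + Q**2)
-36*U(T, 40) = -36*(-25 + (-40/7)**2) = -36*(-25 + 1600/49) = -36*375/49 = -13500/49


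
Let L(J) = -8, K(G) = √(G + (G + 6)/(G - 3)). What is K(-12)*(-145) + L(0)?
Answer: -8 - 29*I*√290 ≈ -8.0 - 493.85*I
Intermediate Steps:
K(G) = √(G + (6 + G)/(-3 + G))
K(-12)*(-145) + L(0) = √((6 - 12 - 12*(-3 - 12))/(-3 - 12))*(-145) - 8 = √((6 - 12 - 12*(-15))/(-15))*(-145) - 8 = √(-(6 - 12 + 180)/15)*(-145) - 8 = √(-1/15*174)*(-145) - 8 = √(-58/5)*(-145) - 8 = (I*√290/5)*(-145) - 8 = -29*I*√290 - 8 = -8 - 29*I*√290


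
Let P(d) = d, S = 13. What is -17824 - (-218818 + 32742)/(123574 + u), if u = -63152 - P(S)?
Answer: -1076543940/60409 ≈ -17821.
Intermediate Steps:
u = -63165 (u = -63152 - 1*13 = -63152 - 13 = -63165)
-17824 - (-218818 + 32742)/(123574 + u) = -17824 - (-218818 + 32742)/(123574 - 63165) = -17824 - (-186076)/60409 = -17824 - 1*(-186076/60409) = -17824 + 186076/60409 = -1076543940/60409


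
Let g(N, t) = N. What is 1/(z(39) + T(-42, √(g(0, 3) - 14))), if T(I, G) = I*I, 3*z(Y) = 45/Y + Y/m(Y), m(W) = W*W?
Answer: 117/206434 ≈ 0.00056677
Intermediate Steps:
m(W) = W²
z(Y) = 46/(3*Y) (z(Y) = (45/Y + Y/(Y²))/3 = (45/Y + Y/Y²)/3 = (45/Y + 1/Y)/3 = (46/Y)/3 = 46/(3*Y))
T(I, G) = I²
1/(z(39) + T(-42, √(g(0, 3) - 14))) = 1/((46/3)/39 + (-42)²) = 1/((46/3)*(1/39) + 1764) = 1/(46/117 + 1764) = 1/(206434/117) = 117/206434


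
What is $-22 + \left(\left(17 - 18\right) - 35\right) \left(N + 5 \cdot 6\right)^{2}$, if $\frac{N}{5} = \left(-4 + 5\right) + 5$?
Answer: $-129622$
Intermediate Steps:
$N = 30$ ($N = 5 \left(\left(-4 + 5\right) + 5\right) = 5 \left(1 + 5\right) = 5 \cdot 6 = 30$)
$-22 + \left(\left(17 - 18\right) - 35\right) \left(N + 5 \cdot 6\right)^{2} = -22 + \left(\left(17 - 18\right) - 35\right) \left(30 + 5 \cdot 6\right)^{2} = -22 + \left(-1 - 35\right) \left(30 + 30\right)^{2} = -22 - 36 \cdot 60^{2} = -22 - 129600 = -129622$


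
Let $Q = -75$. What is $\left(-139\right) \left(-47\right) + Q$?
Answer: $6458$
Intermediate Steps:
$\left(-139\right) \left(-47\right) + Q = \left(-139\right) \left(-47\right) - 75 = 6533 - 75 = 6458$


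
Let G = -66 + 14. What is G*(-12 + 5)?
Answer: 364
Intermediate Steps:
G = -52
G*(-12 + 5) = -52*(-12 + 5) = -52*(-7) = 364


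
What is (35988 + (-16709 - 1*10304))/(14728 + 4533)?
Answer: 8975/19261 ≈ 0.46597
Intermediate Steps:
(35988 + (-16709 - 1*10304))/(14728 + 4533) = (35988 + (-16709 - 10304))/19261 = (35988 - 27013)*(1/19261) = 8975*(1/19261) = 8975/19261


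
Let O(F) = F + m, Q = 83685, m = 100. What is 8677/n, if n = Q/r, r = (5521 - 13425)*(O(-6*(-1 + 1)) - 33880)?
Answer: 154448934016/5579 ≈ 2.7684e+7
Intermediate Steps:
O(F) = 100 + F (O(F) = F + 100 = 100 + F)
r = 266997120 (r = (5521 - 13425)*((100 - 6*(-1 + 1)) - 33880) = -7904*((100 - 6*0) - 33880) = -7904*((100 + 0) - 33880) = -7904*(100 - 33880) = -7904*(-33780) = 266997120)
n = 5579/17799808 (n = 83685/266997120 = 83685*(1/266997120) = 5579/17799808 ≈ 0.00031343)
8677/n = 8677/(5579/17799808) = 8677*(17799808/5579) = 154448934016/5579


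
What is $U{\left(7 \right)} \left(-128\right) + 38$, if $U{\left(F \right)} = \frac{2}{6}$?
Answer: $- \frac{14}{3} \approx -4.6667$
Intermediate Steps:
$U{\left(F \right)} = \frac{1}{3}$ ($U{\left(F \right)} = 2 \cdot \frac{1}{6} = \frac{1}{3}$)
$U{\left(7 \right)} \left(-128\right) + 38 = \frac{1}{3} \left(-128\right) + 38 = - \frac{128}{3} + 38 = - \frac{14}{3}$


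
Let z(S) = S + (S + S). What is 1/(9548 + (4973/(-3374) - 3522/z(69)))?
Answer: 232806/2218527475 ≈ 0.00010494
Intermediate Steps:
z(S) = 3*S (z(S) = S + 2*S = 3*S)
1/(9548 + (4973/(-3374) - 3522/z(69))) = 1/(9548 + (4973/(-3374) - 3522/(3*69))) = 1/(9548 + (4973*(-1/3374) - 3522/207)) = 1/(9548 + (-4973/3374 - 3522*1/207)) = 1/(9548 + (-4973/3374 - 1174/69)) = 1/(9548 - 4304213/232806) = 1/(2218527475/232806) = 232806/2218527475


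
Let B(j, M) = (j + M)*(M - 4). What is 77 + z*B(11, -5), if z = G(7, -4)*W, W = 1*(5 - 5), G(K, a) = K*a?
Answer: 77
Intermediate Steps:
W = 0 (W = 1*0 = 0)
z = 0 (z = (7*(-4))*0 = -28*0 = 0)
B(j, M) = (-4 + M)*(M + j) (B(j, M) = (M + j)*(-4 + M) = (-4 + M)*(M + j))
77 + z*B(11, -5) = 77 + 0*((-5)² - 4*(-5) - 4*11 - 5*11) = 77 + 0*(25 + 20 - 44 - 55) = 77 + 0*(-54) = 77 + 0 = 77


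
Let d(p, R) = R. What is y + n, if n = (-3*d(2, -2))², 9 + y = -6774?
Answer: -6747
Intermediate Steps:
y = -6783 (y = -9 - 6774 = -6783)
n = 36 (n = (-3*(-2))² = 6² = 36)
y + n = -6783 + 36 = -6747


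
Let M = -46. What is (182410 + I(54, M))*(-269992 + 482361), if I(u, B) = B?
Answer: 38728460316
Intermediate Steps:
(182410 + I(54, M))*(-269992 + 482361) = (182410 - 46)*(-269992 + 482361) = 182364*212369 = 38728460316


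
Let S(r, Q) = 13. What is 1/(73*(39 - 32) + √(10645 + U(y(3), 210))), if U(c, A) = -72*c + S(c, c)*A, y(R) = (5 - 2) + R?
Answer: 73/35454 - 43*√7/248178 ≈ 0.0016006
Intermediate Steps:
y(R) = 3 + R
U(c, A) = -72*c + 13*A
1/(73*(39 - 32) + √(10645 + U(y(3), 210))) = 1/(73*(39 - 32) + √(10645 + (-72*(3 + 3) + 13*210))) = 1/(73*7 + √(10645 + (-72*6 + 2730))) = 1/(511 + √(10645 + (-432 + 2730))) = 1/(511 + √(10645 + 2298)) = 1/(511 + √12943) = 1/(511 + 43*√7)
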